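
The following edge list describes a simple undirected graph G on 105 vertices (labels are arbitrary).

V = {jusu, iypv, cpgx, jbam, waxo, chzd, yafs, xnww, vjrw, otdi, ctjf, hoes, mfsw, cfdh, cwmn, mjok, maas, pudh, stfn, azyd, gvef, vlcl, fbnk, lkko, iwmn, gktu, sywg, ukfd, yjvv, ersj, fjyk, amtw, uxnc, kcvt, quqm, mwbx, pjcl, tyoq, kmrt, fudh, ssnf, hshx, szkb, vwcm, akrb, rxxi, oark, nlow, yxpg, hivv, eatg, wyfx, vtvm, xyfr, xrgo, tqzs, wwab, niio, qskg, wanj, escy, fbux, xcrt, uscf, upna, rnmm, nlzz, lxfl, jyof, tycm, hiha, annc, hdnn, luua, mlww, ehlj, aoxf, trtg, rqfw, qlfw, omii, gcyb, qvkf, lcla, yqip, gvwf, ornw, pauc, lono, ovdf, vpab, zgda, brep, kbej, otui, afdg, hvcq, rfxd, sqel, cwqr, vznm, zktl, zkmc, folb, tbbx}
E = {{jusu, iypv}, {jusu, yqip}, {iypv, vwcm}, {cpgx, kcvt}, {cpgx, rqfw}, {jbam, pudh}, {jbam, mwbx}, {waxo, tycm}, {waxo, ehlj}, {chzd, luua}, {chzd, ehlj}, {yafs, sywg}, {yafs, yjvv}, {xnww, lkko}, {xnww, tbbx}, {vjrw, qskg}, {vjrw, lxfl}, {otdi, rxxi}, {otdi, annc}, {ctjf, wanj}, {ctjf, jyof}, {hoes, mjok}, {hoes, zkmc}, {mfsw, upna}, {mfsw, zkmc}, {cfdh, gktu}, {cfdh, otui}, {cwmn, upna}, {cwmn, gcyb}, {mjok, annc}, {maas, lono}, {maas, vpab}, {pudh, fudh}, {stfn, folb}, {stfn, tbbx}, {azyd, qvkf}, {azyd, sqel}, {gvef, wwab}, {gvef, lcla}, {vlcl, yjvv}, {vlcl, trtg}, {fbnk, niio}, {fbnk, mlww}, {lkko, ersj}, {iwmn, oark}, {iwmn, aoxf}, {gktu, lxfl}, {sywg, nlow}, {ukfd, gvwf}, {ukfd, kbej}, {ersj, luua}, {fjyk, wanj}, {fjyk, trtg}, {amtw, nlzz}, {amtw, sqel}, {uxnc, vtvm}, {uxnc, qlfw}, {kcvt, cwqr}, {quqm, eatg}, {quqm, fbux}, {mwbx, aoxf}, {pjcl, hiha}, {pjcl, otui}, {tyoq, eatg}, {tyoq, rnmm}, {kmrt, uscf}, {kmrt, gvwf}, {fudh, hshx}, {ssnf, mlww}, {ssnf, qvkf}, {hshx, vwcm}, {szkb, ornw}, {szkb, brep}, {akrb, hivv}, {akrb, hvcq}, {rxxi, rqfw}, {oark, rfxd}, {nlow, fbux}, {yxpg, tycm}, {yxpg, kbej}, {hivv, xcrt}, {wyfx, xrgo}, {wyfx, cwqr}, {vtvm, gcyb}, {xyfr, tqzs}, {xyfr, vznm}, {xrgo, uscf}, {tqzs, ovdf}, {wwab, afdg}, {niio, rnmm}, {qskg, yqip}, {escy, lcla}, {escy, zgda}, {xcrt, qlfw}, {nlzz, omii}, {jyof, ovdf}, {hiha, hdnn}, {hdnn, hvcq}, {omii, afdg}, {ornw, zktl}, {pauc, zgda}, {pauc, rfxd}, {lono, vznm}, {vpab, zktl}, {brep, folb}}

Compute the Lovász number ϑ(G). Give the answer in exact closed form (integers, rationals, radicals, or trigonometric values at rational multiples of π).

105*cos(pi/105)/(cos(pi/105) + 1)

Vertex hiha has 2 neighbors: pjcl, hdnn.
deg(jyof) = 2; N(jyof) = {ctjf, ovdf}.
deg(ersj) = 2; N(ersj) = {lkko, luua}.
Vertex gvef has 2 neighbors: wwab, lcla.
Every vertex has degree 2 (N=105); a single 105-cycle (edge-transitive).
A has 53 distinct eigenvalues ≈ [2.0, 1.99642, 1.985694, 1.967859, 1.94298, 1.911146, 1.87247, 1.827091, 1.775172, 1.716898, 1.652478, 1.582142, 1.506143, 1.424752, 1.338261, 1.24698, 1.151234, 1.051368, 0.947737, 0.840714, 0.730682, 0.618034, 0.503174, 0.386512, 0.268467, 0.14946, 0.029919, -0.08973, -0.209057, -0.327636, -0.445042, -0.560855, -0.67466, -0.78605, -0.894626, -1.0, -1.101794, -1.199644, -1.293199, -1.382125, -1.466104, -1.544834, -1.618034, -1.685442, -1.746816, -1.801938, -1.850609, -1.892655, -1.927926, -1.956295, -1.977662, -1.991949, -1.999105].
Lovász (edge-transitive): ϑ = −105·(-2*cos(pi/105))/((2)−(-2*cos(pi/105))) = 105*cos(pi/105)/(cos(pi/105) + 1).
= 52.4882… (decimal).
α=52, χ(Ḡ)=53; ϑ=105*cos(pi/105)/(cos(pi/105) + 1) lies between (both strict).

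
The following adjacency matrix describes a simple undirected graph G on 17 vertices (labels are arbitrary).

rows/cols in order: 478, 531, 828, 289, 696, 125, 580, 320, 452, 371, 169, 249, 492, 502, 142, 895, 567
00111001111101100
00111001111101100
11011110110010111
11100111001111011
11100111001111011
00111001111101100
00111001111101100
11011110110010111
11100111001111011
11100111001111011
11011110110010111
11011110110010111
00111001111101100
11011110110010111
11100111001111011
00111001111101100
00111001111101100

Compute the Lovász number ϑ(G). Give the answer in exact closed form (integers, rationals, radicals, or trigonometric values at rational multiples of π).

7

Vertex 531 has 10 neighbors: 828, 289, 696, 320, 452, 371, 169, 249, 502, 142.
N(580) = {828, 289, 696, 320, 452, 371, 169, 249, 502, 142}, |N(580)| = 10.
N(567) = {828, 289, 696, 320, 452, 371, 169, 249, 502, 142}, |N(567)| = 10.
N(142) = {478, 531, 828, 125, 580, 320, 169, 249, 492, 502, 895, 567}, |N(142)| = 12.
G = K_{7,5,5}: α = 7 = χ(Ḡ), so ϑ = 7.
= 7.000000000… (decimal).
Check 7 ≤ 7 ≤ 7: collapsed.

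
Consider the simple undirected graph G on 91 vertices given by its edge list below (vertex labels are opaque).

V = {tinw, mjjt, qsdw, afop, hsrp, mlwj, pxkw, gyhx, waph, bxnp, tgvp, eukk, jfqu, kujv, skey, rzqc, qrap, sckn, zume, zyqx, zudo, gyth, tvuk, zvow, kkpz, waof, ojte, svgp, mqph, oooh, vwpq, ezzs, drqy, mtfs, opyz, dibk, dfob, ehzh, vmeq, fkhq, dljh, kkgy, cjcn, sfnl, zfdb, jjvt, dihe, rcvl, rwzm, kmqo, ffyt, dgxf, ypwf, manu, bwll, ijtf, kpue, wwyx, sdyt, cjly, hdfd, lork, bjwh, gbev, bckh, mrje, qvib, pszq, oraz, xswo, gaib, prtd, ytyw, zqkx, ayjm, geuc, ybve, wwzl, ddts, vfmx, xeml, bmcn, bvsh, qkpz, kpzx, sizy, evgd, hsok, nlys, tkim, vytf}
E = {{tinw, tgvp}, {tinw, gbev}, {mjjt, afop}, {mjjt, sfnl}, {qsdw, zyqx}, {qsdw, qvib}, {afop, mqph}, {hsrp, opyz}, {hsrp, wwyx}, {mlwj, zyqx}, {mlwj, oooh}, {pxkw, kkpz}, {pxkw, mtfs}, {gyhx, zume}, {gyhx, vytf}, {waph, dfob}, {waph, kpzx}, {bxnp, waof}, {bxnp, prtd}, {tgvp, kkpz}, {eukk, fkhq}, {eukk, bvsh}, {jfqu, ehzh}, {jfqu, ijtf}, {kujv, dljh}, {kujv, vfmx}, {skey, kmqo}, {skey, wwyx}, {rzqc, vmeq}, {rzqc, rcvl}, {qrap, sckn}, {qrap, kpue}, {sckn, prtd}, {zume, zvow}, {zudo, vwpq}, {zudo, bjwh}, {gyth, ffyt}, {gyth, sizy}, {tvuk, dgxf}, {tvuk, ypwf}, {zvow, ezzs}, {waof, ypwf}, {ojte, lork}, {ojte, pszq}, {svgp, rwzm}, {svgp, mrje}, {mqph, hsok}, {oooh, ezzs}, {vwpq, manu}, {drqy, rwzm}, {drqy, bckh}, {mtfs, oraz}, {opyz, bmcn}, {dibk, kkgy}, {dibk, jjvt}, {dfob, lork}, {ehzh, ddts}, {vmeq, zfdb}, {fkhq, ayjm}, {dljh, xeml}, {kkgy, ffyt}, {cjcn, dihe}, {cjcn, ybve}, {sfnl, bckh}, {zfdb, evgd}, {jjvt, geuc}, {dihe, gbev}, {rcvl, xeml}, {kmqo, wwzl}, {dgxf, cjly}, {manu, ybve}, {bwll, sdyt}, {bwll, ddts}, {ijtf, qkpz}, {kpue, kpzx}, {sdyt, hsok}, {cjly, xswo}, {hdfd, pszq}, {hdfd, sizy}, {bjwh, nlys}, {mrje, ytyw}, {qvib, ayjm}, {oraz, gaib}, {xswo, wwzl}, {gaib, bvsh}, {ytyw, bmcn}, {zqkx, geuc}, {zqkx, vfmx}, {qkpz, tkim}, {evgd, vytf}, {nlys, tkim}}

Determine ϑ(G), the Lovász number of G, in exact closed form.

Vertex jfqu has 2 neighbors: ehzh, ijtf.
Vertex pxkw has 2 neighbors: kkpz, mtfs.
deg(ijtf) = 2; N(ijtf) = {jfqu, qkpz}.
deg(ypwf) = 2; N(ypwf) = {tvuk, waof}.
Regular of degree 2 on 91 vertices: connected 2-regular on 91 ⇒ C_{91}.
A has 46 distinct eigenvalues ≈ [2.0, 1.995235, 1.980961, 1.957247, 1.924206, 1.881995, 1.830816, 1.770912, 1.702569, 1.626112, 1.541906, 1.450353, 1.351887, 1.24698, 1.136129, 1.019865, 0.898741, 0.773333, 0.644241, 0.512078, 0.377475, 0.241073, 0.103523, -0.034521, -0.172401, -0.309459, -0.445042, -0.578504, -0.70921, -0.836536, -0.959875, -1.07864, -1.192265, -1.300208, -1.401955, -1.497021, -1.584954, -1.665333, -1.737776, -1.801938, -1.857512, -1.904235, -1.941884, -1.970278, -1.989283, -1.998808].
ϑ = −N·λ_min/(λ_max−λ_min) = −91·(-2*cos(pi/91))/(2−(-2*cos(pi/91))) = 91*cos(pi/91)/(cos(pi/91) + 1).
= 45.48644016… (decimal).
Check 45 ≤ 91*cos(pi/91)/(cos(pi/91) + 1) ≤ 46: both strict.

91*cos(pi/91)/(cos(pi/91) + 1)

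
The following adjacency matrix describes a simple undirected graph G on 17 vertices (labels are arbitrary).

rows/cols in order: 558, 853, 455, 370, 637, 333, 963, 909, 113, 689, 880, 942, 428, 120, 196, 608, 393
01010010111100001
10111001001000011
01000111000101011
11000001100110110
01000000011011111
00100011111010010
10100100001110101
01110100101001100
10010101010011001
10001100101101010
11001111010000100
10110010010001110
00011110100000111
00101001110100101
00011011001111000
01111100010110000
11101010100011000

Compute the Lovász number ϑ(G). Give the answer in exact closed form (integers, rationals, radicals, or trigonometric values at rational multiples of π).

sqrt(17)

N(393) = {558, 853, 455, 637, 963, 113, 428, 120}, |N(393)| = 8.
Vertex 608 has 8 neighbors: 853, 455, 370, 637, 333, 689, 942, 428.
Vertex 120 has 8 neighbors: 455, 637, 909, 113, 689, 942, 196, 393.
deg(370) = 8; N(370) = {558, 853, 909, 113, 942, 428, 196, 608}.
8-regular, N=17; strongly regular (17,8,3,4).
A has 3 distinct eigenvalues ≈ [8.0, 1.56155, -2.56155].
Lovász (edge-transitive): ϑ = −17·(-sqrt(17)/2 - 1/2)/((8)−(-sqrt(17)/2 - 1/2)) = sqrt(17).
ϑ(G) ≈ 4.1231.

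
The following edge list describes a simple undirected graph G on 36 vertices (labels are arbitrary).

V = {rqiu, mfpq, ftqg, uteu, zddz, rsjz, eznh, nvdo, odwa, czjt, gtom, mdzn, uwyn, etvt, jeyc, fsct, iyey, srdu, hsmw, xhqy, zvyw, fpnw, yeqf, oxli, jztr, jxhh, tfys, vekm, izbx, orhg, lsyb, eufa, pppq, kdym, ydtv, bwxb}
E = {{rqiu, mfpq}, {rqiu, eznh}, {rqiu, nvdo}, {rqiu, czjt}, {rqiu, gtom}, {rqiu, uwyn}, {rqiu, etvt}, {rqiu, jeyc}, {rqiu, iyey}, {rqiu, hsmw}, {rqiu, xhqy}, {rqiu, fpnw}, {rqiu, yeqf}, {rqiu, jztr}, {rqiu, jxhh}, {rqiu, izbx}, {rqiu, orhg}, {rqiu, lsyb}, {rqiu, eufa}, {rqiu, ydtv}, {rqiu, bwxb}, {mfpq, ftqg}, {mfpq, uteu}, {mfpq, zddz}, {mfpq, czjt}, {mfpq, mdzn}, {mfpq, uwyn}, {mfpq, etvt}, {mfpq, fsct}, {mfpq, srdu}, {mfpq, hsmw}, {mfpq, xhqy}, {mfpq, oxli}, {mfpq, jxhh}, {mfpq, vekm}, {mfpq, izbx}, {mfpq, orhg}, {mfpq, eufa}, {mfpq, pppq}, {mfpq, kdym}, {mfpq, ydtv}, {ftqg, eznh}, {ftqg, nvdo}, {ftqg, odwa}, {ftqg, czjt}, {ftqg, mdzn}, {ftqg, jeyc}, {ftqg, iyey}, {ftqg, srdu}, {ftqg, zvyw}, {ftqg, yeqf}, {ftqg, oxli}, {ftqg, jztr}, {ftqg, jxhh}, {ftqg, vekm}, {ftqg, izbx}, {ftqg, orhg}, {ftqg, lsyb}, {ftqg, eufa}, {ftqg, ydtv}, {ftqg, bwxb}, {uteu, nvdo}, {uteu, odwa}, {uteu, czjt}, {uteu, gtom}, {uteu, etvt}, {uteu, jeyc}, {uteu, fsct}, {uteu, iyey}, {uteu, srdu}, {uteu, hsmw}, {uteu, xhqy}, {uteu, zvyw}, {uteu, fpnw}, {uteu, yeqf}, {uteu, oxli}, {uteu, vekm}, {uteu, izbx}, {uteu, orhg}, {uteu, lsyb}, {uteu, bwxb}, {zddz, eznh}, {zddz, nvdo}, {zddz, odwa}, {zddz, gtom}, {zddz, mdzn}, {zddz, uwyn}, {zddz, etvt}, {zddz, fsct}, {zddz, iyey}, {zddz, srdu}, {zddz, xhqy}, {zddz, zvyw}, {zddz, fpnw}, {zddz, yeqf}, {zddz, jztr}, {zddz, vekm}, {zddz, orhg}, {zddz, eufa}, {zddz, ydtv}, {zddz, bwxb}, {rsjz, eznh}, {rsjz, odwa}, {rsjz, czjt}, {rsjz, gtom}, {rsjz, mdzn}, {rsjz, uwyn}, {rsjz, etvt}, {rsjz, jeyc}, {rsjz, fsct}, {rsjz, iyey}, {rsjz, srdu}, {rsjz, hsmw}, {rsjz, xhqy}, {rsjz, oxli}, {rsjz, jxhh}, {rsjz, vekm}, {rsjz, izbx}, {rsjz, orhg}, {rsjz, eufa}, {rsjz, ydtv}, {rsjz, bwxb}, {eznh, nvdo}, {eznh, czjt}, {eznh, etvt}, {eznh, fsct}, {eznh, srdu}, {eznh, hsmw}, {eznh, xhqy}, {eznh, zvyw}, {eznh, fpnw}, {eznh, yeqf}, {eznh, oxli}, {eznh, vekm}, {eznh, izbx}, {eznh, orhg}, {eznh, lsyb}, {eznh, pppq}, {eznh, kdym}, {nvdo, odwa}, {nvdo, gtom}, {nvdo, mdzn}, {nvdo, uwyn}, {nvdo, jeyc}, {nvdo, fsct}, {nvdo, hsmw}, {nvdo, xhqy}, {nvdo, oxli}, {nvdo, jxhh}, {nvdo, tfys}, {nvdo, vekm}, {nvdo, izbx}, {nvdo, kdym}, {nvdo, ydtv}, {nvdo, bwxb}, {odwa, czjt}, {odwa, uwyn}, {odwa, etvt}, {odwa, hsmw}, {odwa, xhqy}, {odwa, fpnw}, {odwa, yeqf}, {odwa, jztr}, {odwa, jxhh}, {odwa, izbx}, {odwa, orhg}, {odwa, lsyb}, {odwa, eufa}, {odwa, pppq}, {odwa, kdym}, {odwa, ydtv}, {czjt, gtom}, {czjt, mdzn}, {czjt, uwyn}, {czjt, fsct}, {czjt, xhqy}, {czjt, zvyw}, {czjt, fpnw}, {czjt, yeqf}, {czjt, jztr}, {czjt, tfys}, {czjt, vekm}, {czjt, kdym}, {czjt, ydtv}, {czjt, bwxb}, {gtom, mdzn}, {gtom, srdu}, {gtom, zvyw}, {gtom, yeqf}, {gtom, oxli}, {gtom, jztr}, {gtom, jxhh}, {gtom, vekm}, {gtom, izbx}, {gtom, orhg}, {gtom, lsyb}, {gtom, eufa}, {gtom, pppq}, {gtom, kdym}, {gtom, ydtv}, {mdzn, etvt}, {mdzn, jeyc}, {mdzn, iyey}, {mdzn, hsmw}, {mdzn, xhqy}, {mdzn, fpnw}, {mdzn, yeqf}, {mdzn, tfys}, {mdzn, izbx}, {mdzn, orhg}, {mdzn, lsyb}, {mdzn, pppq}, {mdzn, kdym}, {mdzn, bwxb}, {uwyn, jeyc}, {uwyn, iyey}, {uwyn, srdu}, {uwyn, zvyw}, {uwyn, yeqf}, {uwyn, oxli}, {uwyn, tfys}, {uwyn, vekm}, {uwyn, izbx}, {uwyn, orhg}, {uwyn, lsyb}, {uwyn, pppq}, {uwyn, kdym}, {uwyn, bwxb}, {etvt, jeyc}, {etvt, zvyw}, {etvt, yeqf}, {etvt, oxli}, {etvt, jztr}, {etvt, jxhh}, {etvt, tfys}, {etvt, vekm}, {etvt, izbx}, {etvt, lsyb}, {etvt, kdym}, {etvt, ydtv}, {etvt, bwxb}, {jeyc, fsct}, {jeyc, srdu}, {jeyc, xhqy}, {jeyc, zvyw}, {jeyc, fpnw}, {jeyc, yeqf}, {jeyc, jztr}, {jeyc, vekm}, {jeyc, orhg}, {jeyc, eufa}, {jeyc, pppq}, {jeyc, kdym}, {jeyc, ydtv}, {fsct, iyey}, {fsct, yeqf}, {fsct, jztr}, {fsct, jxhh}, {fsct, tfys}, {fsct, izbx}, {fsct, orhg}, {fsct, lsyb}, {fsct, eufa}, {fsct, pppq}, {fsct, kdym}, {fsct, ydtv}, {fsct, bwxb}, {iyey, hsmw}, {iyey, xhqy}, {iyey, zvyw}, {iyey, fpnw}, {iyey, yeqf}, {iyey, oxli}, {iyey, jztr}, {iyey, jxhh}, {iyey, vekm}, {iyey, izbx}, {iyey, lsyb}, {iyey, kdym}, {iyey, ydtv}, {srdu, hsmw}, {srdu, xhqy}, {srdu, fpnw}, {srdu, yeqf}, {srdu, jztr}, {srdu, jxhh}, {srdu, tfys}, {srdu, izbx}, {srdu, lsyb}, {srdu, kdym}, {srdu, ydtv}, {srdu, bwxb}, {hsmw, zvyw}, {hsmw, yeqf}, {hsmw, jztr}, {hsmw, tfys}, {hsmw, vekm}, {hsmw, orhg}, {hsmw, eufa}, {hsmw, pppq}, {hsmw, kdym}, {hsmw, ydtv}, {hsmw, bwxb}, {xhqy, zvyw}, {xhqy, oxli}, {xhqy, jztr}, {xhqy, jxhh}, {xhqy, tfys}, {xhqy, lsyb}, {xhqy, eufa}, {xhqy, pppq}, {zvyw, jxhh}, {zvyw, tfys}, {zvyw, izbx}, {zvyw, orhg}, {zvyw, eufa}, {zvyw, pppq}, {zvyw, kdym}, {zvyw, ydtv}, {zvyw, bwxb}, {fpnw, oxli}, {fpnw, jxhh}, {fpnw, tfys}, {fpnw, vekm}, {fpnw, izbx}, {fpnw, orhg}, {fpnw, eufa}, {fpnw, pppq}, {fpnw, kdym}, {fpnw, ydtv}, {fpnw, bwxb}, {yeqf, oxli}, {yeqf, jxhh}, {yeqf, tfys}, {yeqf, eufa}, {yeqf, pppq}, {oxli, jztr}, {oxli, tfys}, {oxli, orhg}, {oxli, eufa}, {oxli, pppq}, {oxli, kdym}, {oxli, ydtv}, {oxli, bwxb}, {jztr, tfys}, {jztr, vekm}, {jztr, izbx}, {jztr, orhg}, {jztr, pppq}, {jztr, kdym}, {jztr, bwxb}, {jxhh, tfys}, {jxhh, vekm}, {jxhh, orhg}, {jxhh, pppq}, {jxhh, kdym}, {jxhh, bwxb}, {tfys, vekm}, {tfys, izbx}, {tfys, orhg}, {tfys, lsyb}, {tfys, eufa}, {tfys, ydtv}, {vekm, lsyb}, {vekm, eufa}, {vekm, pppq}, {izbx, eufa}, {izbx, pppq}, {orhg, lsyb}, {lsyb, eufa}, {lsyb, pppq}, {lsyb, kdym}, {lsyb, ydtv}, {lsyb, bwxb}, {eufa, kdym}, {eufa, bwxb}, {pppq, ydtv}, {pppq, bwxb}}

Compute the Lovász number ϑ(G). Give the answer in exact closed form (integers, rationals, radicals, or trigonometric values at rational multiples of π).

Vertex bwxb has 21 neighbors: rqiu, ftqg, uteu, zddz, rsjz, nvdo, czjt, mdzn, uwyn, etvt, fsct, srdu, hsmw, zvyw, fpnw, oxli, jztr, jxhh, lsyb, eufa, pppq.
N(pppq) = {mfpq, eznh, odwa, gtom, mdzn, uwyn, jeyc, fsct, hsmw, xhqy, zvyw, fpnw, yeqf, oxli, jztr, jxhh, vekm, izbx, lsyb, ydtv, bwxb}, |N(pppq)| = 21.
N(jztr) = {rqiu, ftqg, zddz, odwa, czjt, gtom, etvt, jeyc, fsct, iyey, srdu, hsmw, xhqy, oxli, tfys, vekm, izbx, orhg, pppq, kdym, bwxb}, |N(jztr)| = 21.
deg(nvdo) = 21; N(nvdo) = {rqiu, ftqg, uteu, zddz, eznh, odwa, gtom, mdzn, uwyn, jeyc, fsct, hsmw, xhqy, oxli, jxhh, tfys, vekm, izbx, kdym, ydtv, bwxb}.
Every vertex has degree 21 (N=36); Kneser-type, 2-subsets of [9].
The 3 distinct eigenvalues: [21.0, 1.0, -6.0].
ϑ = −N·λ_min/(λ_max−λ_min) = −36·(-6)/(21−(-6)) = 8.
= 8.000000… (decimal).

8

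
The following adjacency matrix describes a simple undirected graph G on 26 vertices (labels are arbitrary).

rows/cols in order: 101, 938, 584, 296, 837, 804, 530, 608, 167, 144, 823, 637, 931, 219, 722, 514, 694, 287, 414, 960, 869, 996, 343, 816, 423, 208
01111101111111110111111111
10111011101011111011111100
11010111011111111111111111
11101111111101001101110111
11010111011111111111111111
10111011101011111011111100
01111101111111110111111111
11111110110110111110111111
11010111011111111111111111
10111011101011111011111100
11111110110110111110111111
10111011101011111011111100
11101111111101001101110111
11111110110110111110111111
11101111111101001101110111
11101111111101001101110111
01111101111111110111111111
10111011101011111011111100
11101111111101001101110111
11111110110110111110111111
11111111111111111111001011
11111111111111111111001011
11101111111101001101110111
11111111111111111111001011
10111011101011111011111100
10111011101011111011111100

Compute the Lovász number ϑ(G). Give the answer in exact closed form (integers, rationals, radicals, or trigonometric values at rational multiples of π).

Vertex 637 has 19 neighbors: 101, 584, 296, 837, 530, 608, 167, 823, 931, 219, 722, 514, 694, 414, 960, 869, 996, 343, 816.
N(101) = {938, 584, 296, 837, 804, 608, 167, 144, 823, 637, 931, 219, 722, 514, 287, 414, 960, 869, 996, 343, 816, 423, 208}, |N(101)| = 23.
Vertex 823 has 22 neighbors: 101, 938, 584, 296, 837, 804, 530, 167, 144, 637, 931, 722, 514, 694, 287, 414, 869, 996, 343, 816, 423, 208.
Vertex 722 has 20 neighbors: 101, 938, 584, 837, 804, 530, 608, 167, 144, 823, 637, 219, 694, 287, 960, 869, 996, 816, 423, 208.
Complete 6-partite, parts [7, 6, 4, 3, 3, 3]: perfect, ϑ = α = 7.
Numerically 7.00000.
Sandwich: α(G)=7 ≤ ϑ(G)=7 ≤ χ(Ḡ)=7 (collapsed).

7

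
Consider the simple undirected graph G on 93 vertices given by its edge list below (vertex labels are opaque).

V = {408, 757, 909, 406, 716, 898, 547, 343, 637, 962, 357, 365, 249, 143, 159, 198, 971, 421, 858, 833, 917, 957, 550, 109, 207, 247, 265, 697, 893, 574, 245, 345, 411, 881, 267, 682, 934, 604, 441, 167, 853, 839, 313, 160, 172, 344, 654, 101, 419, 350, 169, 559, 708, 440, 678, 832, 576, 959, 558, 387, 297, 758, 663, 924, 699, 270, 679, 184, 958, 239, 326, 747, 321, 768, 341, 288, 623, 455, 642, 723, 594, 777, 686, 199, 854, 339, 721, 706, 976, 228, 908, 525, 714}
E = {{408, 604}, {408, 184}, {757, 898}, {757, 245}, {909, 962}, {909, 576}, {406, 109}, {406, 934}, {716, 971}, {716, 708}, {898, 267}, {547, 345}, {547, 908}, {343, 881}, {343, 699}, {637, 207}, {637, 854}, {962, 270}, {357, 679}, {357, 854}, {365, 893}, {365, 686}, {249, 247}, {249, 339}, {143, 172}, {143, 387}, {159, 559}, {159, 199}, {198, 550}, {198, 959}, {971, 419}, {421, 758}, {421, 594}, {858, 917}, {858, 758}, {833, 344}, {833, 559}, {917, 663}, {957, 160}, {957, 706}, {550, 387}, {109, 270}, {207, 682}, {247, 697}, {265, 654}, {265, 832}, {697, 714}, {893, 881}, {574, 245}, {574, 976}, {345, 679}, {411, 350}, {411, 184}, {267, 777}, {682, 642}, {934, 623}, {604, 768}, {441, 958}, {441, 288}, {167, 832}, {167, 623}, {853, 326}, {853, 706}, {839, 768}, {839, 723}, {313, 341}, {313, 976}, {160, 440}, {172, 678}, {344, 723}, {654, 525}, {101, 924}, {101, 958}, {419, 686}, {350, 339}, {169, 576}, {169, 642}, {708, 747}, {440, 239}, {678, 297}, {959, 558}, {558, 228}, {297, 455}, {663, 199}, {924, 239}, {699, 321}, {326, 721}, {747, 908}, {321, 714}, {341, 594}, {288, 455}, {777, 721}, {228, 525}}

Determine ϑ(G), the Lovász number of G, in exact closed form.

Vertex 832 has 2 neighbors: 265, 167.
N(924) = {101, 239}, |N(924)| = 2.
Vertex 723 has 2 neighbors: 839, 344.
deg(365) = 2; N(365) = {893, 686}.
2-regular, N=93; connected 2-regular on 93 ⇒ C_{93}.
Distinct eigenvalues (to 6 d.p.): [2.0, 1.995437, 1.98177, 1.95906, 1.927411, 1.886968, 1.837916, 1.780477, 1.714914, 1.641527, 1.56065, 1.472651, 1.377934, 1.276929, 1.170098, 1.057928, 0.940931, 0.819641, 0.694611, 0.566411, 0.435627, 0.302856, 0.168702, 0.033779, -0.101298, -0.235913, -0.369452, -0.501305, -0.630871, -0.757558, -0.880788, -1.0, -1.114649, -1.224212, -1.328189, -1.426106, -1.517516, -1.602002, -1.679179, -1.748693, -1.810229, -1.863505, -1.908279, -1.944345, -1.97154, -1.989739, -1.998859].
Lovász (edge-transitive): ϑ = −93·(-2*cos(pi/93))/((2)−(-2*cos(pi/93))) = 93*cos(pi/93)/(cos(pi/93) + 1).
≈ 46.48673188 (to 8 d.p.).
Sandwich: α(G)=46 ≤ ϑ(G)=93*cos(pi/93)/(cos(pi/93) + 1) ≤ χ(Ḡ)=47 (both strict).

93*cos(pi/93)/(cos(pi/93) + 1)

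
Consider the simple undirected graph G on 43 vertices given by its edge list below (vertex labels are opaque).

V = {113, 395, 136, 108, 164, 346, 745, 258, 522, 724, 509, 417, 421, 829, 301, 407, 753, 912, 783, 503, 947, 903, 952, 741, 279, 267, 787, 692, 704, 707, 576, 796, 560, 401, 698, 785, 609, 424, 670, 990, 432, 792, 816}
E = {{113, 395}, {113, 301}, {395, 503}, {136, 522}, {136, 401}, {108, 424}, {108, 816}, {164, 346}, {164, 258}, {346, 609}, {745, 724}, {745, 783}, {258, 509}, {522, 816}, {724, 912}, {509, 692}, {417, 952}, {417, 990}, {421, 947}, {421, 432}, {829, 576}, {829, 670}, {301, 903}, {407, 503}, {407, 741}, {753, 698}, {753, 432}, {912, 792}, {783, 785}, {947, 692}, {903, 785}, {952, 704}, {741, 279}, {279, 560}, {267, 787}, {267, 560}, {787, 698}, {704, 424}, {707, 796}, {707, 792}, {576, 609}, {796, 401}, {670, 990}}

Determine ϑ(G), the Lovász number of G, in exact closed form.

43*cos(pi/43)/(cos(pi/43) + 1)

Vertex 164 has 2 neighbors: 346, 258.
N(424) = {108, 704}, |N(424)| = 2.
Vertex 829 has 2 neighbors: 576, 670.
deg(990) = 2; N(990) = {417, 670}.
Every vertex has degree 2 (N=43); connected 2-regular on 43 ⇒ C_{43}.
spec(A) ≈ [2.0, 1.979, 1.915, 1.811, 1.668, 1.49, 1.279, 1.042, 0.782, 0.506, 0.219, -0.073, -0.363, -0.646, -0.914, -1.164, -1.388, -1.583, -1.744, -1.868, -1.952, -1.995] (distinct, 3 d.p.).
With N=43: ϑ(G) = 43·(-(-1)*2*cos(pi/43))/(2−(-2*cos(pi/43))) = 43*cos(pi/43)/(cos(pi/43) + 1).
≈ 21.471283746 (to 9 d.p.).
21 ≤ 43*cos(pi/43)/(cos(pi/43) + 1) ≤ 22: both strict.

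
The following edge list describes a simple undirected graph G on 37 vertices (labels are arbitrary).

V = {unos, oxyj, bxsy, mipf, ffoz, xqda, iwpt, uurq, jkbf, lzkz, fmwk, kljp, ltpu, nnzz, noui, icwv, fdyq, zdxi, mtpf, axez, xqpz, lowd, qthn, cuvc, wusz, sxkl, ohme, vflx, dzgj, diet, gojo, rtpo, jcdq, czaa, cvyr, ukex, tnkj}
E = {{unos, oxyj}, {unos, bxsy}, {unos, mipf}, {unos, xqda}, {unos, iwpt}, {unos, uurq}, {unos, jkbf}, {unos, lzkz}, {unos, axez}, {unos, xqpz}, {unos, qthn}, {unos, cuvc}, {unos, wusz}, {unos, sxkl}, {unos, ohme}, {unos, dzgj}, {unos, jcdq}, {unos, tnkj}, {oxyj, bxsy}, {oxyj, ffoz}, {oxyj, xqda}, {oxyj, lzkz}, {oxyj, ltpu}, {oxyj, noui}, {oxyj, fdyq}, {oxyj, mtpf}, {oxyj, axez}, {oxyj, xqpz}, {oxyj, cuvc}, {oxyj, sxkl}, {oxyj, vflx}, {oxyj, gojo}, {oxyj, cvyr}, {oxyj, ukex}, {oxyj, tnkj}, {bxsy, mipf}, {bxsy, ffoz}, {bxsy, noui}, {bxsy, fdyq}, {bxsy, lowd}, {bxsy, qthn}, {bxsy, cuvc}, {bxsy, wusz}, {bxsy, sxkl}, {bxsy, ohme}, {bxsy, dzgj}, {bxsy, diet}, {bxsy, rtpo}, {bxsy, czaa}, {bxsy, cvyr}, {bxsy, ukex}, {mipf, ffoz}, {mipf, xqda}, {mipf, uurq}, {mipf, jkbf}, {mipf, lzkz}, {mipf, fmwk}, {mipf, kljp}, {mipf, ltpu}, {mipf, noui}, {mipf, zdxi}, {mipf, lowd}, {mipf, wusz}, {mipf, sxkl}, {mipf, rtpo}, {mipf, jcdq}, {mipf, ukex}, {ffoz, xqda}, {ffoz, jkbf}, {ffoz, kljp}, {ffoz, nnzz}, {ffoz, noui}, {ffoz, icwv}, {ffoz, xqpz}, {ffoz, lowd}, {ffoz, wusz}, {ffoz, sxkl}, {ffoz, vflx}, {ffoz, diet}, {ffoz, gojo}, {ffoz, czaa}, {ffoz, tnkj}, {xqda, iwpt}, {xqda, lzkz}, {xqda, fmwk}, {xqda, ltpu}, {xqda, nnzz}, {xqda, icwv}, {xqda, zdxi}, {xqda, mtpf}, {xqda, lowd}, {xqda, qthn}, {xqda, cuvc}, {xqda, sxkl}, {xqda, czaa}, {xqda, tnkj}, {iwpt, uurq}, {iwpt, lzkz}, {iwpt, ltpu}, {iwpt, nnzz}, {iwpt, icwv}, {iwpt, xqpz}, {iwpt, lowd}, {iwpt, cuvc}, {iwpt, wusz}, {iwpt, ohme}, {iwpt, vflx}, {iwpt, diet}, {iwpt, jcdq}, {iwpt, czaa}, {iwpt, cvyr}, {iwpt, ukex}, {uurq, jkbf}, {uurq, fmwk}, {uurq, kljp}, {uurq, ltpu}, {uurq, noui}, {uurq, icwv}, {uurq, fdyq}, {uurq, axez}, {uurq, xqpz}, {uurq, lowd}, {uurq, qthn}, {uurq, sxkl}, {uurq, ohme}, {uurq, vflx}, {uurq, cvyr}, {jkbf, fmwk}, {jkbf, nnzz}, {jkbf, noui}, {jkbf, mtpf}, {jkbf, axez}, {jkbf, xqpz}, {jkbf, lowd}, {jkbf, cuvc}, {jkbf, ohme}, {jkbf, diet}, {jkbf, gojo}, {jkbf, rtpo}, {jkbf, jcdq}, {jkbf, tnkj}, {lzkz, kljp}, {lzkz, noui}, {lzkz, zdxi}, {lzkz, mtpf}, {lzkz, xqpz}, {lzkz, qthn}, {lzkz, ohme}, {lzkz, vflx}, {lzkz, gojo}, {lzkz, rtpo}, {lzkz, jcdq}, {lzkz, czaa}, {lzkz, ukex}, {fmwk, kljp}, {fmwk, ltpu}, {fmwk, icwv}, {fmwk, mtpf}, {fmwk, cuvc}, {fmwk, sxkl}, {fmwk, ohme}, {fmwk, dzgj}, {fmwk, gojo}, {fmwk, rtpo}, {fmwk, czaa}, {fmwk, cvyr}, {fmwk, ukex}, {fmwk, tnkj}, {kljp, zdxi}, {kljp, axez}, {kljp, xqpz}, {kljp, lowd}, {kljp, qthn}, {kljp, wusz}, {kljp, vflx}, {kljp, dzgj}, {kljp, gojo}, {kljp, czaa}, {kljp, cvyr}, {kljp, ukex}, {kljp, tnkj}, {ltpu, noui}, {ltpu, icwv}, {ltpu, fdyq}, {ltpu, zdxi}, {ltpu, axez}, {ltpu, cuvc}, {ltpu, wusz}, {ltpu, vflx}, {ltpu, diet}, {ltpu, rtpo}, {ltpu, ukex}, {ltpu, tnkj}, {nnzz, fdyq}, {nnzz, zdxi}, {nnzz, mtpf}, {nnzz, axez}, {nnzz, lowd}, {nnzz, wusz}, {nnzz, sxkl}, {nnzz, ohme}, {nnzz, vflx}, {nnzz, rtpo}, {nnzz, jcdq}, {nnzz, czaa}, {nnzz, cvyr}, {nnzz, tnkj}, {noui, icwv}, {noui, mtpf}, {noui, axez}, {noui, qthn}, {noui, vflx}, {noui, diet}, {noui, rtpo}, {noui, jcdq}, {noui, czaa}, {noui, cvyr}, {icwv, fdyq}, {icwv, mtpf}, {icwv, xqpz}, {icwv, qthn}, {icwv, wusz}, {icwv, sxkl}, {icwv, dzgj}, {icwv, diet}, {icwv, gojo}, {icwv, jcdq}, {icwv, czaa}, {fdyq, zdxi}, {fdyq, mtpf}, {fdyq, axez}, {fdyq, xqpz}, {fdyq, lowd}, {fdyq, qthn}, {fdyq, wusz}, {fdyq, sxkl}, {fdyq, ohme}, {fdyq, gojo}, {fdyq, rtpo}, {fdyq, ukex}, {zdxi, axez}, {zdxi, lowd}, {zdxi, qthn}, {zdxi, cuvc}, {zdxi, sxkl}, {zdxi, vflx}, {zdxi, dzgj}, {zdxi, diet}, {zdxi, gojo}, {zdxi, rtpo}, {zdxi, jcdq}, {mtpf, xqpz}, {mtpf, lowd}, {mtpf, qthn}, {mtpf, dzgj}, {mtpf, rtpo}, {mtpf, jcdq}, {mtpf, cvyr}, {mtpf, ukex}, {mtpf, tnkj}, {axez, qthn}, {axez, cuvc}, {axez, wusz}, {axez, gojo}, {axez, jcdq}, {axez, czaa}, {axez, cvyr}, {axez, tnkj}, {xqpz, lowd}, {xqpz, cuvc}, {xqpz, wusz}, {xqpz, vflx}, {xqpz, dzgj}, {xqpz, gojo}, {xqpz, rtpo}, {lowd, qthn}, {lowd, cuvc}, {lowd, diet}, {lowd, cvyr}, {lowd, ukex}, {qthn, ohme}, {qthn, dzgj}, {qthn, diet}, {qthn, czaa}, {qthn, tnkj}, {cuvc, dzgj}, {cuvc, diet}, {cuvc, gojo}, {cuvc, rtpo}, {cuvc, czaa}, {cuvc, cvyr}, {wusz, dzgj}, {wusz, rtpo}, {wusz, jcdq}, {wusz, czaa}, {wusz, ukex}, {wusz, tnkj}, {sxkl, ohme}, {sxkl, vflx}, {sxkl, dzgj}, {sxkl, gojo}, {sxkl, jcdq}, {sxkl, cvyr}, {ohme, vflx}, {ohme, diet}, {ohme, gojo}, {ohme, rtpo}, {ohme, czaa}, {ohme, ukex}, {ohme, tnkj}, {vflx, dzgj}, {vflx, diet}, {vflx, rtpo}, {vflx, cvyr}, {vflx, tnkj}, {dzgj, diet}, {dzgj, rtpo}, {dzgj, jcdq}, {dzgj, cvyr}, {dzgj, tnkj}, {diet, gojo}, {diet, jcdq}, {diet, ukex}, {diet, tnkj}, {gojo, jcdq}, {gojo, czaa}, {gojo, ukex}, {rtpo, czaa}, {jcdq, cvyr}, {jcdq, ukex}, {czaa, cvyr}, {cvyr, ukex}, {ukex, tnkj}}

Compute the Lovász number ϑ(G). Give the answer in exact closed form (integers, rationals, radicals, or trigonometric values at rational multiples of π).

sqrt(37)

N(axez) = {unos, oxyj, uurq, jkbf, kljp, ltpu, nnzz, noui, fdyq, zdxi, qthn, cuvc, wusz, gojo, jcdq, czaa, cvyr, tnkj}, |N(axez)| = 18.
N(jcdq) = {unos, mipf, iwpt, jkbf, lzkz, nnzz, noui, icwv, zdxi, mtpf, axez, wusz, sxkl, dzgj, diet, gojo, cvyr, ukex}, |N(jcdq)| = 18.
deg(unos) = 18; N(unos) = {oxyj, bxsy, mipf, xqda, iwpt, uurq, jkbf, lzkz, axez, xqpz, qthn, cuvc, wusz, sxkl, ohme, dzgj, jcdq, tnkj}.
Vertex mtpf has 18 neighbors: oxyj, xqda, jkbf, lzkz, fmwk, nnzz, noui, icwv, fdyq, xqpz, lowd, qthn, dzgj, rtpo, jcdq, cvyr, ukex, tnkj.
deg(v) = 18 for all v (|V|=37); Paley(37): SR with (k,λ,μ)=(18,8,9).
A has 3 distinct eigenvalues ≈ [18.0, 2.541381, -3.541381].
Lovász: ϑ = −37(-sqrt(37)/2 - 1/2)/(18+-(-sqrt(37)/2 - 1/2)) = sqrt(37).
≈ 6.082762530 (to 9 d.p.).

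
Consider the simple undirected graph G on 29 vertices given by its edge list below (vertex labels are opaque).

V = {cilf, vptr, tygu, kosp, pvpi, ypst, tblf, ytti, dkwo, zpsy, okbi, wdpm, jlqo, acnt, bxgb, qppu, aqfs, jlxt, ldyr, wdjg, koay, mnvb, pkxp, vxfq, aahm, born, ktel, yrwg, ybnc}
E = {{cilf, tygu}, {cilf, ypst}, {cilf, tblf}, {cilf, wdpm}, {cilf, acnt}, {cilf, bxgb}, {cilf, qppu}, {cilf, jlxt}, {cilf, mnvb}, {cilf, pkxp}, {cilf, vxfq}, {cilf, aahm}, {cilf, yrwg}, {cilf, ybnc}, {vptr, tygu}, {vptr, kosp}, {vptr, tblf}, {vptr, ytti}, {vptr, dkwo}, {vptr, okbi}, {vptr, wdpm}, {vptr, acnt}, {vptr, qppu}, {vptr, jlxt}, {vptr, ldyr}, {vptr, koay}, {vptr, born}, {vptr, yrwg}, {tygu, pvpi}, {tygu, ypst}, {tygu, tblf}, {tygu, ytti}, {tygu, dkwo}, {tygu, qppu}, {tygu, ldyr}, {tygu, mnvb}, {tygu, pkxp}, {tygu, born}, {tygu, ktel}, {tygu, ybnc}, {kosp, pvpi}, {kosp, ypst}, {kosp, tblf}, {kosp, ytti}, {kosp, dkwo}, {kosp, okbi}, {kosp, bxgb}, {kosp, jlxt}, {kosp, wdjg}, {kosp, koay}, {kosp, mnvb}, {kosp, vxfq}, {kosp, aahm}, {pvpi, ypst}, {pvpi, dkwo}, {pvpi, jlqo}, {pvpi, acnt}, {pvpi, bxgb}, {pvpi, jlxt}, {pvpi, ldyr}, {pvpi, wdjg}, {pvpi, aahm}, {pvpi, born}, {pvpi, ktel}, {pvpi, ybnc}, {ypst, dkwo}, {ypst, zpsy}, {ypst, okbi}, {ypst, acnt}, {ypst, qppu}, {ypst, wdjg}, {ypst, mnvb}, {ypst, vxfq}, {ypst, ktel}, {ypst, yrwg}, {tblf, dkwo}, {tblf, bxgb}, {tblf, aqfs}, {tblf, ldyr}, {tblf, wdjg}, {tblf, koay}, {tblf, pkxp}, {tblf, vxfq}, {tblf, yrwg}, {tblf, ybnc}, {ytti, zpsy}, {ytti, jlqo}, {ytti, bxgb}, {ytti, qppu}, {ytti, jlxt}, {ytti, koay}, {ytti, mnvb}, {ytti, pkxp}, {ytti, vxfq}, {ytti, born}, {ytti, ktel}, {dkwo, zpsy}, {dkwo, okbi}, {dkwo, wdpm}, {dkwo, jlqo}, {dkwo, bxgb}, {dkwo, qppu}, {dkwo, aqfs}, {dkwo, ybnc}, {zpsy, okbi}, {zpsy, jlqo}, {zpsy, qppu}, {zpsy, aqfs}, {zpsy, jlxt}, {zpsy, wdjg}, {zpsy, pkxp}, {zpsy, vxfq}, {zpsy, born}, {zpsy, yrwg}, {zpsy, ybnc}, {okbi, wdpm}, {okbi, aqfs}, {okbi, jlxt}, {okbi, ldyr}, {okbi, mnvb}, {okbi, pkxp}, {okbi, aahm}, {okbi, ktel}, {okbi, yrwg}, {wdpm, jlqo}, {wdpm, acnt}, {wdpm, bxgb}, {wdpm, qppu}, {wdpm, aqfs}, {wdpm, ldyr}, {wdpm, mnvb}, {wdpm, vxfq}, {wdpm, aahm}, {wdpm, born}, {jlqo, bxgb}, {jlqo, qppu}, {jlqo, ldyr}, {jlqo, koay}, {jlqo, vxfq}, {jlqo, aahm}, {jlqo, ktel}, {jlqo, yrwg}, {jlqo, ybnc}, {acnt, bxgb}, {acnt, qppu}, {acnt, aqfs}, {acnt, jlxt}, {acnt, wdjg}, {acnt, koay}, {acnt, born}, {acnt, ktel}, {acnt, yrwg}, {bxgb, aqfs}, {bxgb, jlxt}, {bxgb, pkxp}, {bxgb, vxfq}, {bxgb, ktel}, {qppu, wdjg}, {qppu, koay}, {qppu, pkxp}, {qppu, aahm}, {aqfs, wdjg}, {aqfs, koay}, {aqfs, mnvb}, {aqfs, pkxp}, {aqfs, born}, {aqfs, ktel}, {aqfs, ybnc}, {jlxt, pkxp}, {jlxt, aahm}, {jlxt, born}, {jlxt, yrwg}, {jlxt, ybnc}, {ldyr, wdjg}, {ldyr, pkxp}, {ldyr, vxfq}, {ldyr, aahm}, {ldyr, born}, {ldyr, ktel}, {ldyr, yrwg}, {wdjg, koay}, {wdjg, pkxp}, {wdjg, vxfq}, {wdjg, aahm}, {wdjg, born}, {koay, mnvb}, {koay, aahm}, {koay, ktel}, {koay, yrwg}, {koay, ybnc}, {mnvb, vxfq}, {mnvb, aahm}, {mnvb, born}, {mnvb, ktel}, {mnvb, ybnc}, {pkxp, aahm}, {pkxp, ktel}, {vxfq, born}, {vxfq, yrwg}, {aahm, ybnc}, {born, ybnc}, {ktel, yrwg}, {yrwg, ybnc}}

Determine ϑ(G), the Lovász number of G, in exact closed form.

sqrt(29)

Vertex mnvb has 14 neighbors: cilf, tygu, kosp, ypst, ytti, okbi, wdpm, aqfs, koay, vxfq, aahm, born, ktel, ybnc.
N(qppu) = {cilf, vptr, tygu, ypst, ytti, dkwo, zpsy, wdpm, jlqo, acnt, wdjg, koay, pkxp, aahm}, |N(qppu)| = 14.
N(dkwo) = {vptr, tygu, kosp, pvpi, ypst, tblf, zpsy, okbi, wdpm, jlqo, bxgb, qppu, aqfs, ybnc}, |N(dkwo)| = 14.
Vertex ybnc has 14 neighbors: cilf, tygu, pvpi, tblf, dkwo, zpsy, jlqo, aqfs, jlxt, koay, mnvb, aahm, born, yrwg.
14-regular, N=29; SR(29,14,6,7) — a Paley graph.
spec(A) ≈ [14.0, 2.193, -3.193] (distinct, 3 d.p.).
−29·(-sqrt(29)/2 - 1/2) / ((14)−(-sqrt(29)/2 - 1/2)) = sqrt(29) = ϑ(G).
Numerically 5.3852.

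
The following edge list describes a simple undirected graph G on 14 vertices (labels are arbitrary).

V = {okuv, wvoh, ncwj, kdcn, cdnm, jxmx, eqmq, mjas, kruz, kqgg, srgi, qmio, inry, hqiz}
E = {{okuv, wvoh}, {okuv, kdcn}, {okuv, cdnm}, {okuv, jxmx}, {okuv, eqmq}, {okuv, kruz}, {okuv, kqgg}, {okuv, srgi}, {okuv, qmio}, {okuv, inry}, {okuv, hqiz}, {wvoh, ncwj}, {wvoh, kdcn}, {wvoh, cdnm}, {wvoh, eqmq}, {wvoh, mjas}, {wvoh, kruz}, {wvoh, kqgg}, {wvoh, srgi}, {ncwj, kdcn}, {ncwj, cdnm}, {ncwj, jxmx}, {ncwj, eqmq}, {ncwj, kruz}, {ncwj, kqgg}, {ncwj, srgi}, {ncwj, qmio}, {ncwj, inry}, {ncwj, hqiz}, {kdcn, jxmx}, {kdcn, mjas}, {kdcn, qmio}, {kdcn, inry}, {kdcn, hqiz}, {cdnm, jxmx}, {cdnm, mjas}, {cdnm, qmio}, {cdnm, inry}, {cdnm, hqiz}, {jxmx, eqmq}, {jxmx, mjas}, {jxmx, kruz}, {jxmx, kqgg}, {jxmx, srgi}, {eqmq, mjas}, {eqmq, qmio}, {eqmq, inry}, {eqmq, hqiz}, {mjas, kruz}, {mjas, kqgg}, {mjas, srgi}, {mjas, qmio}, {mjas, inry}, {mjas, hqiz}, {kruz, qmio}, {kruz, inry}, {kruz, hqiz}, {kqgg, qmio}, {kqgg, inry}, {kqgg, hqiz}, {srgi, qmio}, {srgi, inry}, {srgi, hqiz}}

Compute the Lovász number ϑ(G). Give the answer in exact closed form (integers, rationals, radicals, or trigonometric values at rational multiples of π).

6

deg(srgi) = 8; N(srgi) = {okuv, wvoh, ncwj, jxmx, mjas, qmio, inry, hqiz}.
N(okuv) = {wvoh, kdcn, cdnm, jxmx, eqmq, kruz, kqgg, srgi, qmio, inry, hqiz}, |N(okuv)| = 11.
N(kruz) = {okuv, wvoh, ncwj, jxmx, mjas, qmio, inry, hqiz}, |N(kruz)| = 8.
Vertex cdnm has 8 neighbors: okuv, wvoh, ncwj, jxmx, mjas, qmio, inry, hqiz.
K_{6,5,3} (perfect); ϑ(G) = α(G) = max{6,5,3} = 6.
≈ 6.000000 (to 6 d.p.).
Lovász sandwich 6 ≤ 6 ≤ 6: collapsed.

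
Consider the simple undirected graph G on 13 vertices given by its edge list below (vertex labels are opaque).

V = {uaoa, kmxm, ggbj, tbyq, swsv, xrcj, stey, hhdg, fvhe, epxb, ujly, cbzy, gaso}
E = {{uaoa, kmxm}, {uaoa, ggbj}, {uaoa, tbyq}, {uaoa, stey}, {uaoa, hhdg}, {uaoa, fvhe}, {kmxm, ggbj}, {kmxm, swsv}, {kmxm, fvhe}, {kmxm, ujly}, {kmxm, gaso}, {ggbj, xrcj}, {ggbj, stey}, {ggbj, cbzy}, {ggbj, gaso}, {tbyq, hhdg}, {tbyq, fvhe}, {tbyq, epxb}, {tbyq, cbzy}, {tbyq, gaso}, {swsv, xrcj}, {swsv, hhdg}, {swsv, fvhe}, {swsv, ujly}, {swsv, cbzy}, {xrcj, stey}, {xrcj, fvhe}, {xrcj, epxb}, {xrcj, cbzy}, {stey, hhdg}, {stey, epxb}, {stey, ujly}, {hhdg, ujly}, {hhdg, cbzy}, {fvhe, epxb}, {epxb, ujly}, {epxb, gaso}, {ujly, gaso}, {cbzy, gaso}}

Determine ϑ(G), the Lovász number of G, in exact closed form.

N(epxb) = {tbyq, xrcj, stey, fvhe, ujly, gaso}, |N(epxb)| = 6.
deg(ggbj) = 6; N(ggbj) = {uaoa, kmxm, xrcj, stey, cbzy, gaso}.
deg(kmxm) = 6; N(kmxm) = {uaoa, ggbj, swsv, fvhe, ujly, gaso}.
N(swsv) = {kmxm, xrcj, hhdg, fvhe, ujly, cbzy}, |N(swsv)| = 6.
6-regular, N=13; Paley(13): SR with (k,λ,μ)=(6,2,3).
The 3 distinct eigenvalues: [6.0, 1.30278, -2.30278].
λ_max=6, λ_min=-sqrt(13)/2 - 1/2; ϑ = −13·λ_min/(λ_max−λ_min) = sqrt(13).
≈ 3.6056 (to 4 d.p.).

sqrt(13)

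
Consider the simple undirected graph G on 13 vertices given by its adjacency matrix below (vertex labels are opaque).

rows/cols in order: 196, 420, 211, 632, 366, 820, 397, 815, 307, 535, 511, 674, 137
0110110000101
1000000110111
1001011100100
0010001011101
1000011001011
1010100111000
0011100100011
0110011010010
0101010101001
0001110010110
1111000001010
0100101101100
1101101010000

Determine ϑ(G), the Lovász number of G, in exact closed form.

N(397) = {211, 632, 366, 815, 674, 137}, |N(397)| = 6.
deg(815) = 6; N(815) = {420, 211, 820, 397, 307, 674}.
Vertex 307 has 6 neighbors: 420, 632, 820, 815, 535, 137.
deg(196) = 6; N(196) = {420, 211, 366, 820, 511, 137}.
Regular of degree 6 on 13 vertices: strongly regular (13,6,2,3).
The 3 distinct eigenvalues: [6.0, 1.302776, -2.302776].
ϑ = −N·λ_min/(λ_max−λ_min) = −13·(-sqrt(13)/2 - 1/2)/(6−(-sqrt(13)/2 - 1/2)) = sqrt(13).
Numerically 3.60555128.

sqrt(13)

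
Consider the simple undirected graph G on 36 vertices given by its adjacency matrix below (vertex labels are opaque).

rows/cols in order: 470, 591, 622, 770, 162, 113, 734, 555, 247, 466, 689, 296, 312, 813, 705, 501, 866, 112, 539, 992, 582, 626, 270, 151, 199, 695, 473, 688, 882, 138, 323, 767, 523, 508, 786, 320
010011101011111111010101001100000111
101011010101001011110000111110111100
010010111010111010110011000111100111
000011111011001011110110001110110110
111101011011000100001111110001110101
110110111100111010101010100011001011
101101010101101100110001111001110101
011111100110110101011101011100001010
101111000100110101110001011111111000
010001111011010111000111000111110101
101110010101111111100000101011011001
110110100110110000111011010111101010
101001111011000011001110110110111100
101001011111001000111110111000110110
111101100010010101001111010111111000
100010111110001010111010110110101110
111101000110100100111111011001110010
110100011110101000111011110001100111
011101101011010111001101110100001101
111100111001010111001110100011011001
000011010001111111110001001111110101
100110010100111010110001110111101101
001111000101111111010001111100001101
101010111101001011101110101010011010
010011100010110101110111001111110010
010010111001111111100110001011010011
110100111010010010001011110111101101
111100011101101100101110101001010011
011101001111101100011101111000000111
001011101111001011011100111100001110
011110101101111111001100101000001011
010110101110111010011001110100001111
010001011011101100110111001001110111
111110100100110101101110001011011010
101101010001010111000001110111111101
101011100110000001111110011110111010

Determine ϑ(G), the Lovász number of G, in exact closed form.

Vertex 470 has 21 neighbors: 591, 162, 113, 734, 247, 689, 296, 312, 813, 705, 501, 866, 112, 992, 626, 151, 473, 688, 508, 786, 320.
N(113) = {470, 591, 770, 162, 734, 555, 247, 466, 312, 813, 705, 866, 539, 582, 270, 199, 882, 138, 523, 786, 320}, |N(113)| = 21.
Vertex 992 has 21 neighbors: 470, 591, 622, 770, 734, 555, 247, 296, 813, 501, 866, 112, 582, 626, 270, 199, 882, 138, 767, 523, 320.
N(162) = {470, 591, 622, 770, 113, 555, 247, 689, 296, 501, 582, 626, 270, 151, 199, 695, 138, 323, 767, 508, 320}, |N(162)| = 21.
deg(v) = 21 for all v (|V|=36); this is K(9,2), the Kneser graph.
A has 3 distinct eigenvalues ≈ [21.0, 1.0, -6.0].
Lovász: ϑ = −36(-6)/(21+-1*(-6)) = 8.
Numerically 8.0000000.

8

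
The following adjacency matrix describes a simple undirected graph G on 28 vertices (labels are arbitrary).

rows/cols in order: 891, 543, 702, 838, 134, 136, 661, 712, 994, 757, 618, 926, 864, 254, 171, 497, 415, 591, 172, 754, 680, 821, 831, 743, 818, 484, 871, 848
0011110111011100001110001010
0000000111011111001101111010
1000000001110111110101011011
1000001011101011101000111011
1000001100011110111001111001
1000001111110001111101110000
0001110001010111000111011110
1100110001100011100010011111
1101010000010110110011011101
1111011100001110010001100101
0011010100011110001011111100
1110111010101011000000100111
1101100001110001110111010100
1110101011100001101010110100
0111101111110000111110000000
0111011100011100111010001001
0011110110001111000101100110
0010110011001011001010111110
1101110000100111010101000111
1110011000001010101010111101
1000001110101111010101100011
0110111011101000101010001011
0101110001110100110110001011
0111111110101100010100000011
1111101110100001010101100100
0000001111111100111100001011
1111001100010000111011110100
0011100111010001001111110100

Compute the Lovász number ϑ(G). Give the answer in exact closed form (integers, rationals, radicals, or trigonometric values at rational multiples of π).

Vertex 848 has 15 neighbors: 702, 838, 134, 712, 994, 757, 926, 497, 172, 754, 680, 821, 831, 743, 484.
Vertex 543 has 15 neighbors: 712, 994, 757, 926, 864, 254, 171, 497, 172, 754, 821, 831, 743, 818, 871.
Vertex 618 has 15 neighbors: 702, 838, 136, 712, 926, 864, 254, 171, 172, 680, 821, 831, 743, 818, 484.
deg(926) = 15; N(926) = {891, 543, 702, 134, 136, 661, 994, 618, 864, 171, 497, 831, 484, 871, 848}.
28-vertex 15-regular graph: Kneser K(8,2) on C(8,2)=28 vertices.
spec(A) ≈ [15.0, 1.0, -5.0] (distinct, 4 d.p.).
Lovász: ϑ = −28(-5)/(15+-1*(-5)) = 7.
Numerically 7.000000.

7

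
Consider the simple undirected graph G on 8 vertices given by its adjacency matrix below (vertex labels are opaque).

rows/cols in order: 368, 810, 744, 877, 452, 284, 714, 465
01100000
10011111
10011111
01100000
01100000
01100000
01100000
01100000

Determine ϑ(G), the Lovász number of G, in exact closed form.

6

deg(284) = 2; N(284) = {810, 744}.
Vertex 452 has 2 neighbors: 810, 744.
N(714) = {810, 744}, |N(714)| = 2.
deg(810) = 6; N(810) = {368, 877, 452, 284, 714, 465}.
K_{6,2} (perfect); ϑ(G) = α(G) = max{6,2} = 6.
= 6.000000… (decimal).
6 ≤ 6 ≤ 6: collapsed.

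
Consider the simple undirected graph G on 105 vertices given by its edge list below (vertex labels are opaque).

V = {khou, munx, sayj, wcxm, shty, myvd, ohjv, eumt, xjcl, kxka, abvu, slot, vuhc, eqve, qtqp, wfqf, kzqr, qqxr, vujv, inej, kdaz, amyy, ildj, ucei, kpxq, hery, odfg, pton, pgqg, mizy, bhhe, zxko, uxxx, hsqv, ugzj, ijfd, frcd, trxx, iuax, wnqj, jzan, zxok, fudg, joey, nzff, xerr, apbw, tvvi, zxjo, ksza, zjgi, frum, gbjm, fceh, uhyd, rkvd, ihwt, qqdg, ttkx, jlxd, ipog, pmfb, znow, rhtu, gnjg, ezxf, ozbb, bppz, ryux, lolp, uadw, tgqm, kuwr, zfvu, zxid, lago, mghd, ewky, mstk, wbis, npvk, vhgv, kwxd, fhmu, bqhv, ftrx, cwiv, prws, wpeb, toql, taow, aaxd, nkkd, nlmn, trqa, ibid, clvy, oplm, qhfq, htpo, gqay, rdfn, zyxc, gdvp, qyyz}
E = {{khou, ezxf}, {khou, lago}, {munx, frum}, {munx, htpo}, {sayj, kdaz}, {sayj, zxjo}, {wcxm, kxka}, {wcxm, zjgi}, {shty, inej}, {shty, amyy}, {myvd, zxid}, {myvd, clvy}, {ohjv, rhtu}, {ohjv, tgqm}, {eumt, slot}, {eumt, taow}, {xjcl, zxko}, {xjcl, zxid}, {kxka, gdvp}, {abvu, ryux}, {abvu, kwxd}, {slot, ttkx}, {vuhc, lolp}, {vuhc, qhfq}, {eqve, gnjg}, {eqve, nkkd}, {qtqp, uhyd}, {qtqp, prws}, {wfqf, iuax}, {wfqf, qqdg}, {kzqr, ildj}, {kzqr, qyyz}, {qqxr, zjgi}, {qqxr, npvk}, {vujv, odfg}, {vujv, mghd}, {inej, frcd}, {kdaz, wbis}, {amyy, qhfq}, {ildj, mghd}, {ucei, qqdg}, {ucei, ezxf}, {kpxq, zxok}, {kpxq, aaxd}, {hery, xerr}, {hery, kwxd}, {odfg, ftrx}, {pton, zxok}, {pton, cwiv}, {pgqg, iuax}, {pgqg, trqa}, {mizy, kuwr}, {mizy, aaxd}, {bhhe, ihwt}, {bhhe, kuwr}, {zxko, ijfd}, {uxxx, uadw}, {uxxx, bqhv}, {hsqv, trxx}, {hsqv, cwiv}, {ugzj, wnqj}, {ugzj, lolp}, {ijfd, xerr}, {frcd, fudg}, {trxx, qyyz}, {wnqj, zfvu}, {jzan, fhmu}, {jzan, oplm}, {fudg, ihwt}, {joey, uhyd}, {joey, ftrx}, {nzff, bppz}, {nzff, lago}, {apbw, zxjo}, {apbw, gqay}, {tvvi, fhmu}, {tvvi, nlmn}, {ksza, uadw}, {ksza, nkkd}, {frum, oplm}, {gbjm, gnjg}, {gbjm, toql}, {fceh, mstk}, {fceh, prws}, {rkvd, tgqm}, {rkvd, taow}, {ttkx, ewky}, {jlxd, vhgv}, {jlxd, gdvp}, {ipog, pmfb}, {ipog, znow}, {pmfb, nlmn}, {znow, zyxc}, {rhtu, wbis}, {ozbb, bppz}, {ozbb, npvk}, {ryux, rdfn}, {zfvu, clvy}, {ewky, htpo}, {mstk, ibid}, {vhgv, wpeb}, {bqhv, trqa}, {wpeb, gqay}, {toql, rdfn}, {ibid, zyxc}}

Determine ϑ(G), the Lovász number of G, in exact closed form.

105*cos(pi/105)/(cos(pi/105) + 1)

deg(qqdg) = 2; N(qqdg) = {wfqf, ucei}.
N(frcd) = {inej, fudg}, |N(frcd)| = 2.
N(wfqf) = {iuax, qqdg}, |N(wfqf)| = 2.
N(rhtu) = {ohjv, wbis}, |N(rhtu)| = 2.
Every vertex has degree 2 (N=105); this is C_{105}, the 105-cycle.
The 53 distinct eigenvalues: [2.0, 1.9964, 1.9857, 1.9679, 1.943, 1.9111, 1.8725, 1.8271, 1.7752, 1.7169, 1.6525, 1.5821, 1.5061, 1.4248, 1.3383, 1.247, 1.1512, 1.0514, 0.9477, 0.8407, 0.7307, 0.618, 0.5032, 0.3865, 0.2685, 0.1495, 0.0299, -0.0897, -0.2091, -0.3276, -0.445, -0.5609, -0.6747, -0.7861, -0.8946, -1.0, -1.1018, -1.1996, -1.2932, -1.3821, -1.4661, -1.5448, -1.618, -1.6854, -1.7468, -1.8019, -1.8506, -1.8927, -1.9279, -1.9563, -1.9777, -1.9919, -1.9991].
ϑ = −N·λ_min/(λ_max−λ_min) = −105·(-2*cos(pi/105))/(2−(-2*cos(pi/105))) = 105*cos(pi/105)/(cos(pi/105) + 1).
= 52.4882… (decimal).
52 ≤ 105*cos(pi/105)/(cos(pi/105) + 1) ≤ 53: both strict.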